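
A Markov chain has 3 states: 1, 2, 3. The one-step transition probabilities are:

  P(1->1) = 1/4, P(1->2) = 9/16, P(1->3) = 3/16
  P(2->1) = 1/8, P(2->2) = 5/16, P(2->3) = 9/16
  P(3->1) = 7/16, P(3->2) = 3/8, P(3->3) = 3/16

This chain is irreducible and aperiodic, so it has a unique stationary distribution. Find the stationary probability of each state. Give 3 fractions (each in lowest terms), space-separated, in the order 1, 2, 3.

The stationary distribution satisfies pi = pi * P, i.e.:
  pi_1 = 1/4*pi_1 + 1/8*pi_2 + 7/16*pi_3
  pi_2 = 9/16*pi_1 + 5/16*pi_2 + 3/8*pi_3
  pi_3 = 3/16*pi_1 + 9/16*pi_2 + 3/16*pi_3
with normalization: pi_1 + pi_2 + pi_3 = 1.

Using the first 2 balance equations plus normalization, the linear system A*pi = b is:
  [-3/4, 1/8, 7/16] . pi = 0
  [9/16, -11/16, 3/8] . pi = 0
  [1, 1, 1] . pi = 1

Solving yields:
  pi_1 = 89/338
  pi_2 = 135/338
  pi_3 = 57/169

Verification (pi * P):
  89/338*1/4 + 135/338*1/8 + 57/169*7/16 = 89/338 = pi_1  (ok)
  89/338*9/16 + 135/338*5/16 + 57/169*3/8 = 135/338 = pi_2  (ok)
  89/338*3/16 + 135/338*9/16 + 57/169*3/16 = 57/169 = pi_3  (ok)

Answer: 89/338 135/338 57/169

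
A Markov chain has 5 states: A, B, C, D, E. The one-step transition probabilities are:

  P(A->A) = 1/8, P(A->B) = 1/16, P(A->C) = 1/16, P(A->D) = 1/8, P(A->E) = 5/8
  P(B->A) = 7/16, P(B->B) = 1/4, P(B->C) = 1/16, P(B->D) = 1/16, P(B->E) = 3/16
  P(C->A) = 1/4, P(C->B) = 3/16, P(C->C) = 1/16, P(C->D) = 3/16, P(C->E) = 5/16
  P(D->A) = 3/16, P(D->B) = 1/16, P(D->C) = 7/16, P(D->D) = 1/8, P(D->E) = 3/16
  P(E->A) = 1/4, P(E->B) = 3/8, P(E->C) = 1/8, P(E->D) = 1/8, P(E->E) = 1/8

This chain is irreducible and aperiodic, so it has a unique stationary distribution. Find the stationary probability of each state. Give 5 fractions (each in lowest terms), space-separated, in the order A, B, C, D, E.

Answer: 2440/9741 18368/87669 11030/87669 3500/29223 25811/87669

Derivation:
The stationary distribution satisfies pi = pi * P, i.e.:
  pi_A = 1/8*pi_A + 7/16*pi_B + 1/4*pi_C + 3/16*pi_D + 1/4*pi_E
  pi_B = 1/16*pi_A + 1/4*pi_B + 3/16*pi_C + 1/16*pi_D + 3/8*pi_E
  pi_C = 1/16*pi_A + 1/16*pi_B + 1/16*pi_C + 7/16*pi_D + 1/8*pi_E
  pi_D = 1/8*pi_A + 1/16*pi_B + 3/16*pi_C + 1/8*pi_D + 1/8*pi_E
  pi_E = 5/8*pi_A + 3/16*pi_B + 5/16*pi_C + 3/16*pi_D + 1/8*pi_E
with normalization: pi_A + pi_B + pi_C + pi_D + pi_E = 1.

Using the first 4 balance equations plus normalization, the linear system A*pi = b is:
  [-7/8, 7/16, 1/4, 3/16, 1/4] . pi = 0
  [1/16, -3/4, 3/16, 1/16, 3/8] . pi = 0
  [1/16, 1/16, -15/16, 7/16, 1/8] . pi = 0
  [1/8, 1/16, 3/16, -7/8, 1/8] . pi = 0
  [1, 1, 1, 1, 1] . pi = 1

Solving yields:
  pi_A = 2440/9741
  pi_B = 18368/87669
  pi_C = 11030/87669
  pi_D = 3500/29223
  pi_E = 25811/87669

Verification (pi * P):
  2440/9741*1/8 + 18368/87669*7/16 + 11030/87669*1/4 + 3500/29223*3/16 + 25811/87669*1/4 = 2440/9741 = pi_A  (ok)
  2440/9741*1/16 + 18368/87669*1/4 + 11030/87669*3/16 + 3500/29223*1/16 + 25811/87669*3/8 = 18368/87669 = pi_B  (ok)
  2440/9741*1/16 + 18368/87669*1/16 + 11030/87669*1/16 + 3500/29223*7/16 + 25811/87669*1/8 = 11030/87669 = pi_C  (ok)
  2440/9741*1/8 + 18368/87669*1/16 + 11030/87669*3/16 + 3500/29223*1/8 + 25811/87669*1/8 = 3500/29223 = pi_D  (ok)
  2440/9741*5/8 + 18368/87669*3/16 + 11030/87669*5/16 + 3500/29223*3/16 + 25811/87669*1/8 = 25811/87669 = pi_E  (ok)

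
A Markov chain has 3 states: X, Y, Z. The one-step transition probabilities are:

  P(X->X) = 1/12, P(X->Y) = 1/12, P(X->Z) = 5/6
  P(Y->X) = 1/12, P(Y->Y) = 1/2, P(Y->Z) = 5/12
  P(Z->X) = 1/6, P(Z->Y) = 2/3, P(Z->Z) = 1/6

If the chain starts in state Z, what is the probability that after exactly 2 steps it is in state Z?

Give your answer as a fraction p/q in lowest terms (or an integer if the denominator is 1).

Computing P^2 by repeated multiplication:
P^1 =
  X: [1/12, 1/12, 5/6]
  Y: [1/12, 1/2, 5/12]
  Z: [1/6, 2/3, 1/6]
P^2 =
  X: [11/72, 29/48, 35/144]
  Y: [17/144, 77/144, 25/72]
  Z: [7/72, 11/24, 4/9]

(P^2)[Z -> Z] = 4/9

Answer: 4/9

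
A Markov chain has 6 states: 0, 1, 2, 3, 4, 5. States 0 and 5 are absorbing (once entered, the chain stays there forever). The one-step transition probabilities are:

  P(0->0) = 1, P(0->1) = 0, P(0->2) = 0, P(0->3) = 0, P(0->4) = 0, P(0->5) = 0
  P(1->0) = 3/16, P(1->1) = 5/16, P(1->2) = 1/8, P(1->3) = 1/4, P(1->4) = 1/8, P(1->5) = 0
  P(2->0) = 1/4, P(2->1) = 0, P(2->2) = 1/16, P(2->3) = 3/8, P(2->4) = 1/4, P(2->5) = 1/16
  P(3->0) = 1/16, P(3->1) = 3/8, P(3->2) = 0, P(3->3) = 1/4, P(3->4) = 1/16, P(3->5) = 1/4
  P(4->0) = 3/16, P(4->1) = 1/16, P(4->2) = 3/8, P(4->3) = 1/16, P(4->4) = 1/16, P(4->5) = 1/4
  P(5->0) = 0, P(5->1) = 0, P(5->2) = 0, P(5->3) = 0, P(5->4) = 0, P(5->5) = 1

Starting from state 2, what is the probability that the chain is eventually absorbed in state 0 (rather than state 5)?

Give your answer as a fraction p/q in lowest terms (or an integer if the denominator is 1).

Let a_i = P(absorbed in 0 | start in state i).
Boundary conditions: a_0 = 1, a_5 = 0.
For each transient state i, a_i = sum_j P(i->j) * a_j:
  a_1 = 3/16*a_0 + 5/16*a_1 + 1/8*a_2 + 1/4*a_3 + 1/8*a_4 + 0*a_5
  a_2 = 1/4*a_0 + 0*a_1 + 1/16*a_2 + 3/8*a_3 + 1/4*a_4 + 1/16*a_5
  a_3 = 1/16*a_0 + 3/8*a_1 + 0*a_2 + 1/4*a_3 + 1/16*a_4 + 1/4*a_5
  a_4 = 3/16*a_0 + 1/16*a_1 + 3/8*a_2 + 1/16*a_3 + 1/16*a_4 + 1/4*a_5

Substituting a_0 = 1 and a_5 = 0, rearrange to (I - Q) a = r where r[i] = P(i -> 0):
  [11/16, -1/8, -1/4, -1/8] . (a_1, a_2, a_3, a_4) = 3/16
  [0, 15/16, -3/8, -1/4] . (a_1, a_2, a_3, a_4) = 1/4
  [-3/8, 0, 3/4, -1/16] . (a_1, a_2, a_3, a_4) = 1/16
  [-1/16, -3/8, -1/16, 15/16] . (a_1, a_2, a_3, a_4) = 3/16

Solving yields:
  a_1 = 565/899
  a_2 = 518/899
  a_3 = 395/899
  a_4 = 451/899

Starting state is 2, so the absorption probability is a_2 = 518/899.

Answer: 518/899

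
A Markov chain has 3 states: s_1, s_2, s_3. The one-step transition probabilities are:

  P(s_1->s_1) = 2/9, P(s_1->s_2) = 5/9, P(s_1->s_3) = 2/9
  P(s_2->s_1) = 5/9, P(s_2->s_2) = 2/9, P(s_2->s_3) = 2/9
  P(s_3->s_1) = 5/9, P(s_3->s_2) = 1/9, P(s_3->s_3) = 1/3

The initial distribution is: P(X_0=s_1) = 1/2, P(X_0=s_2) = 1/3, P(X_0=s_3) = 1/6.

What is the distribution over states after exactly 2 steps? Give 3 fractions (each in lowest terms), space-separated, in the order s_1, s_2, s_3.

Answer: 23/54 79/243 121/486

Derivation:
Propagating the distribution step by step (d_{t+1} = d_t * P):
d_0 = (s_1=1/2, s_2=1/3, s_3=1/6)
  d_1[s_1] = 1/2*2/9 + 1/3*5/9 + 1/6*5/9 = 7/18
  d_1[s_2] = 1/2*5/9 + 1/3*2/9 + 1/6*1/9 = 10/27
  d_1[s_3] = 1/2*2/9 + 1/3*2/9 + 1/6*1/3 = 13/54
d_1 = (s_1=7/18, s_2=10/27, s_3=13/54)
  d_2[s_1] = 7/18*2/9 + 10/27*5/9 + 13/54*5/9 = 23/54
  d_2[s_2] = 7/18*5/9 + 10/27*2/9 + 13/54*1/9 = 79/243
  d_2[s_3] = 7/18*2/9 + 10/27*2/9 + 13/54*1/3 = 121/486
d_2 = (s_1=23/54, s_2=79/243, s_3=121/486)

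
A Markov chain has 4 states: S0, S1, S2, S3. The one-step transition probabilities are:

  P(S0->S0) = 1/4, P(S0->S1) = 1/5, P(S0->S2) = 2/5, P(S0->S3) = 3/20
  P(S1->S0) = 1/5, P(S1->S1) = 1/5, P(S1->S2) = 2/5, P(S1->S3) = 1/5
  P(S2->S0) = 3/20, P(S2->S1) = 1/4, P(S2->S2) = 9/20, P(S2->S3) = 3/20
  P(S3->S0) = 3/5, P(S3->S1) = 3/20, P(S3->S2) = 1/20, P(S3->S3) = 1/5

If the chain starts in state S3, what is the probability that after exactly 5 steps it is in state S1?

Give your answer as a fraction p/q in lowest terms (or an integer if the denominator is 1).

Computing P^5 by repeated multiplication:
P^1 =
  S0: [1/4, 1/5, 2/5, 3/20]
  S1: [1/5, 1/5, 2/5, 1/5]
  S2: [3/20, 1/4, 9/20, 3/20]
  S3: [3/5, 3/20, 1/20, 1/5]
P^2 =
  S0: [101/400, 17/80, 147/400, 67/400]
  S1: [27/100, 21/100, 7/20, 17/100]
  S2: [49/200, 43/200, 37/100, 17/100]
  S3: [123/400, 77/400, 133/400, 67/400]
P^3 =
  S0: [209/800, 21/100, 1439/4000, 169/1000]
  S1: [33/125, 209/1000, 179/500, 169/1000]
  S2: [1047/4000, 21/100, 359/1000, 677/4000]
  S3: [1063/4000, 833/4000, 179/500, 21/125]
P^4 =
  S0: [10507/40000, 16763/80000, 28707/80000, 3379/20000]
  S1: [2629/10000, 4189/20000, 287/800, 1689/10000]
  S2: [21027/80000, 16759/80000, 28697/80000, 13517/80000]
  S3: [21007/80000, 419/2000, 3591/10000, 2701/16000]
P^5 =
  S0: [84087/320000, 335191/1600000, 114819/320000, 270279/1600000]
  S1: [105107/400000, 83797/400000, 143529/400000, 67567/400000]
  S2: [210233/800000, 16759/80000, 287039/800000, 67569/400000]
  S3: [420319/1600000, 335223/1600000, 574193/1600000, 54053/320000]

(P^5)[S3 -> S1] = 335223/1600000

Answer: 335223/1600000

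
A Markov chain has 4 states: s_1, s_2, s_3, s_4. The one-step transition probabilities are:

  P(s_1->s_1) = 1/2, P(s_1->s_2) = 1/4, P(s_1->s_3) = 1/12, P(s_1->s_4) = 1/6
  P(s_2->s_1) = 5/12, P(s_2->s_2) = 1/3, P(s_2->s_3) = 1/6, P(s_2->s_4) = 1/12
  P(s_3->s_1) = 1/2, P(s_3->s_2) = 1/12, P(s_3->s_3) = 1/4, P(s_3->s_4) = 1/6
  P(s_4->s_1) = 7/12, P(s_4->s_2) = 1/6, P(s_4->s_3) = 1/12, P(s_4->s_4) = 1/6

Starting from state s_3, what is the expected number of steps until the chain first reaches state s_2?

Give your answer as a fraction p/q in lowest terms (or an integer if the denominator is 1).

Let h_i = expected steps to first reach s_2 from state i.
Boundary: h_s_2 = 0.
First-step equations for the other states:
  h_s_1 = 1 + 1/2*h_s_1 + 1/4*h_s_2 + 1/12*h_s_3 + 1/6*h_s_4
  h_s_3 = 1 + 1/2*h_s_1 + 1/12*h_s_2 + 1/4*h_s_3 + 1/6*h_s_4
  h_s_4 = 1 + 7/12*h_s_1 + 1/6*h_s_2 + 1/12*h_s_3 + 1/6*h_s_4

Substituting h_s_2 = 0 and rearranging gives the linear system (I - Q) h = 1:
  [1/2, -1/12, -1/6] . (h_s_1, h_s_3, h_s_4) = 1
  [-1/2, 3/4, -1/6] . (h_s_1, h_s_3, h_s_4) = 1
  [-7/12, -1/12, 5/6] . (h_s_1, h_s_3, h_s_4) = 1

Solving yields:
  h_s_1 = 360/79
  h_s_3 = 432/79
  h_s_4 = 390/79

Starting state is s_3, so the expected hitting time is h_s_3 = 432/79.

Answer: 432/79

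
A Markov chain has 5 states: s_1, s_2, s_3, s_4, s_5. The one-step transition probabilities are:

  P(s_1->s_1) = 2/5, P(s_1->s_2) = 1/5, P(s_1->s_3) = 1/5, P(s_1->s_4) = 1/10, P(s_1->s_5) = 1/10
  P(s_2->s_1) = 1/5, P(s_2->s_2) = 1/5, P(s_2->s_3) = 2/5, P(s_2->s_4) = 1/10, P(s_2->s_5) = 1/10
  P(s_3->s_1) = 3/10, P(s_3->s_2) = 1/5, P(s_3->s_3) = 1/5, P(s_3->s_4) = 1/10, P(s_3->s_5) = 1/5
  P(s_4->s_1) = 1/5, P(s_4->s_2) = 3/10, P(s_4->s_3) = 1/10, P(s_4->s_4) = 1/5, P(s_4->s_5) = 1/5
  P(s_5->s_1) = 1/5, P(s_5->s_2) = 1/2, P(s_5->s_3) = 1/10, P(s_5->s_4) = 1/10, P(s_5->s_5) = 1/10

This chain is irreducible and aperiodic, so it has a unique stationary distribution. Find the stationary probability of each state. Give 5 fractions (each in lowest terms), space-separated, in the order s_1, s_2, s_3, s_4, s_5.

The stationary distribution satisfies pi = pi * P, i.e.:
  pi_s_1 = 2/5*pi_s_1 + 1/5*pi_s_2 + 3/10*pi_s_3 + 1/5*pi_s_4 + 1/5*pi_s_5
  pi_s_2 = 1/5*pi_s_1 + 1/5*pi_s_2 + 1/5*pi_s_3 + 3/10*pi_s_4 + 1/2*pi_s_5
  pi_s_3 = 1/5*pi_s_1 + 2/5*pi_s_2 + 1/5*pi_s_3 + 1/10*pi_s_4 + 1/10*pi_s_5
  pi_s_4 = 1/10*pi_s_1 + 1/10*pi_s_2 + 1/10*pi_s_3 + 1/5*pi_s_4 + 1/10*pi_s_5
  pi_s_5 = 1/10*pi_s_1 + 1/10*pi_s_2 + 1/5*pi_s_3 + 1/5*pi_s_4 + 1/10*pi_s_5
with normalization: pi_s_1 + pi_s_2 + pi_s_3 + pi_s_4 + pi_s_5 = 1.

Using the first 4 balance equations plus normalization, the linear system A*pi = b is:
  [-3/5, 1/5, 3/10, 1/5, 1/5] . pi = 0
  [1/5, -4/5, 1/5, 3/10, 1/2] . pi = 0
  [1/5, 2/5, -4/5, 1/10, 1/10] . pi = 0
  [1/10, 1/10, 1/10, -4/5, 1/10] . pi = 0
  [1, 1, 1, 1, 1] . pi = 1

Solving yields:
  pi_s_1 = 419/1506
  pi_s_2 = 1135/4518
  pi_s_3 = 170/753
  pi_s_4 = 1/9
  pi_s_5 = 302/2259

Verification (pi * P):
  419/1506*2/5 + 1135/4518*1/5 + 170/753*3/10 + 1/9*1/5 + 302/2259*1/5 = 419/1506 = pi_s_1  (ok)
  419/1506*1/5 + 1135/4518*1/5 + 170/753*1/5 + 1/9*3/10 + 302/2259*1/2 = 1135/4518 = pi_s_2  (ok)
  419/1506*1/5 + 1135/4518*2/5 + 170/753*1/5 + 1/9*1/10 + 302/2259*1/10 = 170/753 = pi_s_3  (ok)
  419/1506*1/10 + 1135/4518*1/10 + 170/753*1/10 + 1/9*1/5 + 302/2259*1/10 = 1/9 = pi_s_4  (ok)
  419/1506*1/10 + 1135/4518*1/10 + 170/753*1/5 + 1/9*1/5 + 302/2259*1/10 = 302/2259 = pi_s_5  (ok)

Answer: 419/1506 1135/4518 170/753 1/9 302/2259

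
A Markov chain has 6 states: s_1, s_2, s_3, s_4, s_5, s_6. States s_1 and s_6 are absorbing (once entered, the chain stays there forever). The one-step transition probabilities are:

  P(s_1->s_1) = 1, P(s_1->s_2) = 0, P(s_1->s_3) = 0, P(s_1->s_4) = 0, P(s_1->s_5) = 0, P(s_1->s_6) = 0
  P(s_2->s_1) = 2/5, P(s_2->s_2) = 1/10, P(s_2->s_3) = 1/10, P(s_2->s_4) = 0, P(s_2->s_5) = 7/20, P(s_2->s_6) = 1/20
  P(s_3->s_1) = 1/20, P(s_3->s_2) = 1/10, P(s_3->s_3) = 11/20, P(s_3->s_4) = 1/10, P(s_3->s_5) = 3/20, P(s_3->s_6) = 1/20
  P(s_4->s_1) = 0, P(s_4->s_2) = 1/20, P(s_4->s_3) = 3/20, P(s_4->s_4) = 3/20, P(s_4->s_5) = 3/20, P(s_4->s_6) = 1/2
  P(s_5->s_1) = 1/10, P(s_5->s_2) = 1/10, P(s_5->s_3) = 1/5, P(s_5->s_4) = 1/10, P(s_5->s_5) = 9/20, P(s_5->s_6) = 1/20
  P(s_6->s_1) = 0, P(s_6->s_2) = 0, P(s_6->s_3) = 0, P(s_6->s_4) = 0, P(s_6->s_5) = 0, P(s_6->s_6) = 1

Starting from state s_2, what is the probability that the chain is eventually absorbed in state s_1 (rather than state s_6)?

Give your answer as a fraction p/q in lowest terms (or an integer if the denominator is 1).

Let a_i = P(absorbed in s_1 | start in state i).
Boundary conditions: a_s_1 = 1, a_s_6 = 0.
For each transient state i, a_i = sum_j P(i->j) * a_j:
  a_s_2 = 2/5*a_s_1 + 1/10*a_s_2 + 1/10*a_s_3 + 0*a_s_4 + 7/20*a_s_5 + 1/20*a_s_6
  a_s_3 = 1/20*a_s_1 + 1/10*a_s_2 + 11/20*a_s_3 + 1/10*a_s_4 + 3/20*a_s_5 + 1/20*a_s_6
  a_s_4 = 0*a_s_1 + 1/20*a_s_2 + 3/20*a_s_3 + 3/20*a_s_4 + 3/20*a_s_5 + 1/2*a_s_6
  a_s_5 = 1/10*a_s_1 + 1/10*a_s_2 + 1/5*a_s_3 + 1/10*a_s_4 + 9/20*a_s_5 + 1/20*a_s_6

Substituting a_s_1 = 1 and a_s_6 = 0, rearrange to (I - Q) a = r where r[i] = P(i -> s_1):
  [9/10, -1/10, 0, -7/20] . (a_s_2, a_s_3, a_s_4, a_s_5) = 2/5
  [-1/10, 9/20, -1/10, -3/20] . (a_s_2, a_s_3, a_s_4, a_s_5) = 1/20
  [-1/20, -3/20, 17/20, -3/20] . (a_s_2, a_s_3, a_s_4, a_s_5) = 0
  [-1/10, -1/5, -1/10, 11/20] . (a_s_2, a_s_3, a_s_4, a_s_5) = 1/10

Solving yields:
  a_s_2 = 527/747
  a_s_3 = 41/83
  a_s_4 = 2/9
  a_s_5 = 44/83

Starting state is s_2, so the absorption probability is a_s_2 = 527/747.

Answer: 527/747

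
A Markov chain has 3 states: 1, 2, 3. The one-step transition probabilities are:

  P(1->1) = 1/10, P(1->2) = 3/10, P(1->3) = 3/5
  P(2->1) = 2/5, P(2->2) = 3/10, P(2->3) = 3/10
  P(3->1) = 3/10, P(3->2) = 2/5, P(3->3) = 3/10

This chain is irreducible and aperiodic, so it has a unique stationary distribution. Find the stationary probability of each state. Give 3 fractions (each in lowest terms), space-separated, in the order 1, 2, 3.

Answer: 37/133 45/133 51/133

Derivation:
The stationary distribution satisfies pi = pi * P, i.e.:
  pi_1 = 1/10*pi_1 + 2/5*pi_2 + 3/10*pi_3
  pi_2 = 3/10*pi_1 + 3/10*pi_2 + 2/5*pi_3
  pi_3 = 3/5*pi_1 + 3/10*pi_2 + 3/10*pi_3
with normalization: pi_1 + pi_2 + pi_3 = 1.

Using the first 2 balance equations plus normalization, the linear system A*pi = b is:
  [-9/10, 2/5, 3/10] . pi = 0
  [3/10, -7/10, 2/5] . pi = 0
  [1, 1, 1] . pi = 1

Solving yields:
  pi_1 = 37/133
  pi_2 = 45/133
  pi_3 = 51/133

Verification (pi * P):
  37/133*1/10 + 45/133*2/5 + 51/133*3/10 = 37/133 = pi_1  (ok)
  37/133*3/10 + 45/133*3/10 + 51/133*2/5 = 45/133 = pi_2  (ok)
  37/133*3/5 + 45/133*3/10 + 51/133*3/10 = 51/133 = pi_3  (ok)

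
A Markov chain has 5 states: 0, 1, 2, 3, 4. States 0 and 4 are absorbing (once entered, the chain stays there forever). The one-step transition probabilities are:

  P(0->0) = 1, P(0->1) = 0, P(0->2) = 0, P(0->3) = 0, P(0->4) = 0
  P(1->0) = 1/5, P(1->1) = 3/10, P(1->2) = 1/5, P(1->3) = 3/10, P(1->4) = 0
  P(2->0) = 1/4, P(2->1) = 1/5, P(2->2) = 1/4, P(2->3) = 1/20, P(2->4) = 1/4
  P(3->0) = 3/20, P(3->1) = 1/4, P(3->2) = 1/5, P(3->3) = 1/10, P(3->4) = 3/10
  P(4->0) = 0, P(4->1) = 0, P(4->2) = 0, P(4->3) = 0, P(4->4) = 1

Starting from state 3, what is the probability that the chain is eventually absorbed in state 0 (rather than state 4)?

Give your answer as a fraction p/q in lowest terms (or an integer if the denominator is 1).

Let a_i = P(absorbed in 0 | start in state i).
Boundary conditions: a_0 = 1, a_4 = 0.
For each transient state i, a_i = sum_j P(i->j) * a_j:
  a_1 = 1/5*a_0 + 3/10*a_1 + 1/5*a_2 + 3/10*a_3 + 0*a_4
  a_2 = 1/4*a_0 + 1/5*a_1 + 1/4*a_2 + 1/20*a_3 + 1/4*a_4
  a_3 = 3/20*a_0 + 1/4*a_1 + 1/5*a_2 + 1/10*a_3 + 3/10*a_4

Substituting a_0 = 1 and a_4 = 0, rearrange to (I - Q) a = r where r[i] = P(i -> 0):
  [7/10, -1/5, -3/10] . (a_1, a_2, a_3) = 1/5
  [-1/5, 3/4, -1/20] . (a_1, a_2, a_3) = 1/4
  [-1/4, -1/5, 9/10] . (a_1, a_2, a_3) = 3/20

Solving yields:
  a_1 = 913/1435
  a_2 = 766/1435
  a_3 = 663/1435

Starting state is 3, so the absorption probability is a_3 = 663/1435.

Answer: 663/1435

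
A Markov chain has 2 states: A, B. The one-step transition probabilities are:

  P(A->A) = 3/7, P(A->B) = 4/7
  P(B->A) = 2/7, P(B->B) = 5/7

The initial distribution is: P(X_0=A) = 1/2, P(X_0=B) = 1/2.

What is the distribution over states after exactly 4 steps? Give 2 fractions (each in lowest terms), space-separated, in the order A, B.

Propagating the distribution step by step (d_{t+1} = d_t * P):
d_0 = (A=1/2, B=1/2)
  d_1[A] = 1/2*3/7 + 1/2*2/7 = 5/14
  d_1[B] = 1/2*4/7 + 1/2*5/7 = 9/14
d_1 = (A=5/14, B=9/14)
  d_2[A] = 5/14*3/7 + 9/14*2/7 = 33/98
  d_2[B] = 5/14*4/7 + 9/14*5/7 = 65/98
d_2 = (A=33/98, B=65/98)
  d_3[A] = 33/98*3/7 + 65/98*2/7 = 229/686
  d_3[B] = 33/98*4/7 + 65/98*5/7 = 457/686
d_3 = (A=229/686, B=457/686)
  d_4[A] = 229/686*3/7 + 457/686*2/7 = 1601/4802
  d_4[B] = 229/686*4/7 + 457/686*5/7 = 3201/4802
d_4 = (A=1601/4802, B=3201/4802)

Answer: 1601/4802 3201/4802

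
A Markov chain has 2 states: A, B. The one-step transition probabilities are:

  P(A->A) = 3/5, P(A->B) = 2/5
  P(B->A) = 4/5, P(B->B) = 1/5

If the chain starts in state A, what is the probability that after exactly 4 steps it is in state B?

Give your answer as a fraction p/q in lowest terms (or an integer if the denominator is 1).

Answer: 208/625

Derivation:
Computing P^4 by repeated multiplication:
P^1 =
  A: [3/5, 2/5]
  B: [4/5, 1/5]
P^2 =
  A: [17/25, 8/25]
  B: [16/25, 9/25]
P^3 =
  A: [83/125, 42/125]
  B: [84/125, 41/125]
P^4 =
  A: [417/625, 208/625]
  B: [416/625, 209/625]

(P^4)[A -> B] = 208/625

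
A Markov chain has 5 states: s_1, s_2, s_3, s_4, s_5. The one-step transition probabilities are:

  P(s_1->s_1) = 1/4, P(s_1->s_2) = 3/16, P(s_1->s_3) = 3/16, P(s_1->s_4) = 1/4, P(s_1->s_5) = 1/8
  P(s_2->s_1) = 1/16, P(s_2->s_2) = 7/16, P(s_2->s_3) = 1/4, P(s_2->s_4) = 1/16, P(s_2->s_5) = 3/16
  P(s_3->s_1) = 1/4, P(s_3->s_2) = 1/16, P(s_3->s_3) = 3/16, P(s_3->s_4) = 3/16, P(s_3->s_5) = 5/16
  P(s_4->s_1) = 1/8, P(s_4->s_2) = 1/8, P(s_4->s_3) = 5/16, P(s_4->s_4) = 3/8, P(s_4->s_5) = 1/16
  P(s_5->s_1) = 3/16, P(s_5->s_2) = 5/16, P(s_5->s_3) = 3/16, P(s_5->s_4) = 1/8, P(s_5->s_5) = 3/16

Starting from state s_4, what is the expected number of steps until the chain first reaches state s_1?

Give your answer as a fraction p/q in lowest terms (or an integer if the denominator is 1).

Let h_i = expected steps to first reach s_1 from state i.
Boundary: h_s_1 = 0.
First-step equations for the other states:
  h_s_2 = 1 + 1/16*h_s_1 + 7/16*h_s_2 + 1/4*h_s_3 + 1/16*h_s_4 + 3/16*h_s_5
  h_s_3 = 1 + 1/4*h_s_1 + 1/16*h_s_2 + 3/16*h_s_3 + 3/16*h_s_4 + 5/16*h_s_5
  h_s_4 = 1 + 1/8*h_s_1 + 1/8*h_s_2 + 5/16*h_s_3 + 3/8*h_s_4 + 1/16*h_s_5
  h_s_5 = 1 + 3/16*h_s_1 + 5/16*h_s_2 + 3/16*h_s_3 + 1/8*h_s_4 + 3/16*h_s_5

Substituting h_s_1 = 0 and rearranging gives the linear system (I - Q) h = 1:
  [9/16, -1/4, -1/16, -3/16] . (h_s_2, h_s_3, h_s_4, h_s_5) = 1
  [-1/16, 13/16, -3/16, -5/16] . (h_s_2, h_s_3, h_s_4, h_s_5) = 1
  [-1/8, -5/16, 5/8, -1/16] . (h_s_2, h_s_3, h_s_4, h_s_5) = 1
  [-5/16, -3/16, -1/8, 13/16] . (h_s_2, h_s_3, h_s_4, h_s_5) = 1

Solving yields:
  h_s_2 = 1376/193
  h_s_3 = 38496/6755
  h_s_4 = 43936/6755
  h_s_5 = 8496/1351

Starting state is s_4, so the expected hitting time is h_s_4 = 43936/6755.

Answer: 43936/6755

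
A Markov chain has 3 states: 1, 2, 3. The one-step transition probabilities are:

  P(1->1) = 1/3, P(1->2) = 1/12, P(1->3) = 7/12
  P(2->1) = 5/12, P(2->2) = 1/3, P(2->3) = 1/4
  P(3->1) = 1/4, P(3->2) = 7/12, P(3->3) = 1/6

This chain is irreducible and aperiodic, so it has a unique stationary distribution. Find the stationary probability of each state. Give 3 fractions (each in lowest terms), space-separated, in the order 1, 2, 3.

Answer: 1/3 1/3 1/3

Derivation:
The stationary distribution satisfies pi = pi * P, i.e.:
  pi_1 = 1/3*pi_1 + 5/12*pi_2 + 1/4*pi_3
  pi_2 = 1/12*pi_1 + 1/3*pi_2 + 7/12*pi_3
  pi_3 = 7/12*pi_1 + 1/4*pi_2 + 1/6*pi_3
with normalization: pi_1 + pi_2 + pi_3 = 1.

Using the first 2 balance equations plus normalization, the linear system A*pi = b is:
  [-2/3, 5/12, 1/4] . pi = 0
  [1/12, -2/3, 7/12] . pi = 0
  [1, 1, 1] . pi = 1

Solving yields:
  pi_1 = 1/3
  pi_2 = 1/3
  pi_3 = 1/3

Verification (pi * P):
  1/3*1/3 + 1/3*5/12 + 1/3*1/4 = 1/3 = pi_1  (ok)
  1/3*1/12 + 1/3*1/3 + 1/3*7/12 = 1/3 = pi_2  (ok)
  1/3*7/12 + 1/3*1/4 + 1/3*1/6 = 1/3 = pi_3  (ok)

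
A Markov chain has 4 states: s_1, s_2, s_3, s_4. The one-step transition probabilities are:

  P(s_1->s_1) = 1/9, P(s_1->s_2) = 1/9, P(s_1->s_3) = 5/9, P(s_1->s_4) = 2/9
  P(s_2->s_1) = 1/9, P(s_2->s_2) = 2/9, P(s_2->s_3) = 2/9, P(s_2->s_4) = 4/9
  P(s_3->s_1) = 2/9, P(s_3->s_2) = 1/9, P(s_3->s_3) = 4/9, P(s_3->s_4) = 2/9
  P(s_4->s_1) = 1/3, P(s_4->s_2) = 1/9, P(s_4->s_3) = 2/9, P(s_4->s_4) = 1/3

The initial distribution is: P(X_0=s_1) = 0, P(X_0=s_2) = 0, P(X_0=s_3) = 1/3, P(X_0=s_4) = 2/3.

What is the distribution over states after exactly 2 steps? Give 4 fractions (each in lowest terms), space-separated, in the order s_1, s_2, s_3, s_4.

Propagating the distribution step by step (d_{t+1} = d_t * P):
d_0 = (s_1=0, s_2=0, s_3=1/3, s_4=2/3)
  d_1[s_1] = 0*1/9 + 0*1/9 + 1/3*2/9 + 2/3*1/3 = 8/27
  d_1[s_2] = 0*1/9 + 0*2/9 + 1/3*1/9 + 2/3*1/9 = 1/9
  d_1[s_3] = 0*5/9 + 0*2/9 + 1/3*4/9 + 2/3*2/9 = 8/27
  d_1[s_4] = 0*2/9 + 0*4/9 + 1/3*2/9 + 2/3*1/3 = 8/27
d_1 = (s_1=8/27, s_2=1/9, s_3=8/27, s_4=8/27)
  d_2[s_1] = 8/27*1/9 + 1/9*1/9 + 8/27*2/9 + 8/27*1/3 = 17/81
  d_2[s_2] = 8/27*1/9 + 1/9*2/9 + 8/27*1/9 + 8/27*1/9 = 10/81
  d_2[s_3] = 8/27*5/9 + 1/9*2/9 + 8/27*4/9 + 8/27*2/9 = 94/243
  d_2[s_4] = 8/27*2/9 + 1/9*4/9 + 8/27*2/9 + 8/27*1/3 = 68/243
d_2 = (s_1=17/81, s_2=10/81, s_3=94/243, s_4=68/243)

Answer: 17/81 10/81 94/243 68/243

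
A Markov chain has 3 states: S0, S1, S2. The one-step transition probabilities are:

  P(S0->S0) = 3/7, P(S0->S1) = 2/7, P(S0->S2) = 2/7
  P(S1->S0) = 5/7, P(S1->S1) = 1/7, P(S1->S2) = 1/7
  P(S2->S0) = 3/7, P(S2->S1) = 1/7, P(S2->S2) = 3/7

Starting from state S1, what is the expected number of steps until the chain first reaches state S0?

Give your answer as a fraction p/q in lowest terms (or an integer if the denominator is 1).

Answer: 35/23

Derivation:
Let h_i = expected steps to first reach S0 from state i.
Boundary: h_S0 = 0.
First-step equations for the other states:
  h_S1 = 1 + 5/7*h_S0 + 1/7*h_S1 + 1/7*h_S2
  h_S2 = 1 + 3/7*h_S0 + 1/7*h_S1 + 3/7*h_S2

Substituting h_S0 = 0 and rearranging gives the linear system (I - Q) h = 1:
  [6/7, -1/7] . (h_S1, h_S2) = 1
  [-1/7, 4/7] . (h_S1, h_S2) = 1

Solving yields:
  h_S1 = 35/23
  h_S2 = 49/23

Starting state is S1, so the expected hitting time is h_S1 = 35/23.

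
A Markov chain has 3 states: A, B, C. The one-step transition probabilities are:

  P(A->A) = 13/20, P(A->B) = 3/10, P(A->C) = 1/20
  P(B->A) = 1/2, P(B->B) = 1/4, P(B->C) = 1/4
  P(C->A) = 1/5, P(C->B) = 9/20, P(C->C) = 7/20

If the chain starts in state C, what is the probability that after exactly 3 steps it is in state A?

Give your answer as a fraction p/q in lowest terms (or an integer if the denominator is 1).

Computing P^3 by repeated multiplication:
P^1 =
  A: [13/20, 3/10, 1/20]
  B: [1/2, 1/4, 1/4]
  C: [1/5, 9/20, 7/20]
P^2 =
  A: [233/400, 117/400, 1/8]
  B: [1/2, 13/40, 7/40]
  C: [17/40, 33/100, 49/200]
P^3 =
  A: [4399/8000, 2433/8000, 73/500]
  B: [209/400, 31/100, 67/400]
  C: [1961/4000, 1281/4000, 379/2000]

(P^3)[C -> A] = 1961/4000

Answer: 1961/4000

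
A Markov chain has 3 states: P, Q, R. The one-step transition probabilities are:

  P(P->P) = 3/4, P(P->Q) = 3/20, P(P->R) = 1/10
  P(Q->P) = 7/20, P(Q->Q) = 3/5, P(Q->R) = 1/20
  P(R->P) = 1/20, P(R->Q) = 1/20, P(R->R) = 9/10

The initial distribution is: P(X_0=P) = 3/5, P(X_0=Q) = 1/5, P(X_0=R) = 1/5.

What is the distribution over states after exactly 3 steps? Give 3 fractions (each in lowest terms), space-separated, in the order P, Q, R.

Propagating the distribution step by step (d_{t+1} = d_t * P):
d_0 = (P=3/5, Q=1/5, R=1/5)
  d_1[P] = 3/5*3/4 + 1/5*7/20 + 1/5*1/20 = 53/100
  d_1[Q] = 3/5*3/20 + 1/5*3/5 + 1/5*1/20 = 11/50
  d_1[R] = 3/5*1/10 + 1/5*1/20 + 1/5*9/10 = 1/4
d_1 = (P=53/100, Q=11/50, R=1/4)
  d_2[P] = 53/100*3/4 + 11/50*7/20 + 1/4*1/20 = 487/1000
  d_2[Q] = 53/100*3/20 + 11/50*3/5 + 1/4*1/20 = 28/125
  d_2[R] = 53/100*1/10 + 11/50*1/20 + 1/4*9/10 = 289/1000
d_2 = (P=487/1000, Q=28/125, R=289/1000)
  d_3[P] = 487/1000*3/4 + 28/125*7/20 + 289/1000*1/20 = 4581/10000
  d_3[Q] = 487/1000*3/20 + 28/125*3/5 + 289/1000*1/20 = 2219/10000
  d_3[R] = 487/1000*1/10 + 28/125*1/20 + 289/1000*9/10 = 8/25
d_3 = (P=4581/10000, Q=2219/10000, R=8/25)

Answer: 4581/10000 2219/10000 8/25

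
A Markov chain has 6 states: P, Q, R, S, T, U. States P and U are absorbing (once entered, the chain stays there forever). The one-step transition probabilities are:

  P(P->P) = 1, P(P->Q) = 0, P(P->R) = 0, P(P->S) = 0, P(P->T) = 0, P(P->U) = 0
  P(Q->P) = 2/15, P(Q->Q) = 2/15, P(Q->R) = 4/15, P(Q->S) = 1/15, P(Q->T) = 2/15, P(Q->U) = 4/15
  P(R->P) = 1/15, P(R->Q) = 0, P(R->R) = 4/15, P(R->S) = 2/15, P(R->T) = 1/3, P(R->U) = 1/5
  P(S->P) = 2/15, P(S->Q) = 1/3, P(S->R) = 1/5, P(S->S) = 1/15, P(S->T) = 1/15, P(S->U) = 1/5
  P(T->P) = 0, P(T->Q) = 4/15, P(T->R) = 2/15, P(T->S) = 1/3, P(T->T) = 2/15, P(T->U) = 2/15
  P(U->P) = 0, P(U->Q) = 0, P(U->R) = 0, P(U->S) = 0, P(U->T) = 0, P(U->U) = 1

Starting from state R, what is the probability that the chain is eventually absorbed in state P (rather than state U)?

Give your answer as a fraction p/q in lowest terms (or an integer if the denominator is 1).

Let a_i = P(absorbed in P | start in state i).
Boundary conditions: a_P = 1, a_U = 0.
For each transient state i, a_i = sum_j P(i->j) * a_j:
  a_Q = 2/15*a_P + 2/15*a_Q + 4/15*a_R + 1/15*a_S + 2/15*a_T + 4/15*a_U
  a_R = 1/15*a_P + 0*a_Q + 4/15*a_R + 2/15*a_S + 1/3*a_T + 1/5*a_U
  a_S = 2/15*a_P + 1/3*a_Q + 1/5*a_R + 1/15*a_S + 1/15*a_T + 1/5*a_U
  a_T = 0*a_P + 4/15*a_Q + 2/15*a_R + 1/3*a_S + 2/15*a_T + 2/15*a_U

Substituting a_P = 1 and a_U = 0, rearrange to (I - Q) a = r where r[i] = P(i -> P):
  [13/15, -4/15, -1/15, -2/15] . (a_Q, a_R, a_S, a_T) = 2/15
  [0, 11/15, -2/15, -1/3] . (a_Q, a_R, a_S, a_T) = 1/15
  [-1/3, -1/5, 14/15, -1/15] . (a_Q, a_R, a_S, a_T) = 2/15
  [-4/15, -2/15, -1/3, 13/15] . (a_Q, a_R, a_S, a_T) = 0

Solving yields:
  a_Q = 1009/3347
  a_R = 898/3347
  a_S = 1093/3347
  a_T = 869/3347

Starting state is R, so the absorption probability is a_R = 898/3347.

Answer: 898/3347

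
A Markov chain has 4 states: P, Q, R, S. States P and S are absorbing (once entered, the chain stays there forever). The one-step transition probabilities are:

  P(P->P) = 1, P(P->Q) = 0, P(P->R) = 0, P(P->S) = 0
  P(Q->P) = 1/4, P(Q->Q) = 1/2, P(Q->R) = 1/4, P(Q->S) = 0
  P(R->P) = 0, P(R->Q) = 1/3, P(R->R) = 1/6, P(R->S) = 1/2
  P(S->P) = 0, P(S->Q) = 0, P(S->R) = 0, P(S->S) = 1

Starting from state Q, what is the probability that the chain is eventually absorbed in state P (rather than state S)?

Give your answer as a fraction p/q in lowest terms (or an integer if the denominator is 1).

Answer: 5/8

Derivation:
Let a_i = P(absorbed in P | start in state i).
Boundary conditions: a_P = 1, a_S = 0.
For each transient state i, a_i = sum_j P(i->j) * a_j:
  a_Q = 1/4*a_P + 1/2*a_Q + 1/4*a_R + 0*a_S
  a_R = 0*a_P + 1/3*a_Q + 1/6*a_R + 1/2*a_S

Substituting a_P = 1 and a_S = 0, rearrange to (I - Q) a = r where r[i] = P(i -> P):
  [1/2, -1/4] . (a_Q, a_R) = 1/4
  [-1/3, 5/6] . (a_Q, a_R) = 0

Solving yields:
  a_Q = 5/8
  a_R = 1/4

Starting state is Q, so the absorption probability is a_Q = 5/8.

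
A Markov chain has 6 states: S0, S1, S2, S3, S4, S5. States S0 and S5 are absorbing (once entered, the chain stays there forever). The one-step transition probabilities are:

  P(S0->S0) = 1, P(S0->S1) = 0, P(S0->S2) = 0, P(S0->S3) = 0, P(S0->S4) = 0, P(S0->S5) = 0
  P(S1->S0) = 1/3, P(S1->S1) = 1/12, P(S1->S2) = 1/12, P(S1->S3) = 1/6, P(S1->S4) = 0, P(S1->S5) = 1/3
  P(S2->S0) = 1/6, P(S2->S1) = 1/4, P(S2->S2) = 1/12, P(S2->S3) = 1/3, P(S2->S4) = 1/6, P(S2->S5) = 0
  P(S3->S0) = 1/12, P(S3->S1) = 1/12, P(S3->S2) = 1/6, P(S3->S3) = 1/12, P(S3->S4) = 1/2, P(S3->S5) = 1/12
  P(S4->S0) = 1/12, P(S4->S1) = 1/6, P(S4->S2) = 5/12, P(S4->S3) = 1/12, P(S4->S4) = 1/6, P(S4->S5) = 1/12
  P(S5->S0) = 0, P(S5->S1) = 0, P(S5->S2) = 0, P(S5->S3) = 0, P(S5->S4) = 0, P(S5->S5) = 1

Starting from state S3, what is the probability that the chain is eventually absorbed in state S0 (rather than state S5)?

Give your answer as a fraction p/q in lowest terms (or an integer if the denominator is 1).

Answer: 87/152

Derivation:
Let a_i = P(absorbed in S0 | start in state i).
Boundary conditions: a_S0 = 1, a_S5 = 0.
For each transient state i, a_i = sum_j P(i->j) * a_j:
  a_S1 = 1/3*a_S0 + 1/12*a_S1 + 1/12*a_S2 + 1/6*a_S3 + 0*a_S4 + 1/3*a_S5
  a_S2 = 1/6*a_S0 + 1/4*a_S1 + 1/12*a_S2 + 1/3*a_S3 + 1/6*a_S4 + 0*a_S5
  a_S3 = 1/12*a_S0 + 1/12*a_S1 + 1/6*a_S2 + 1/12*a_S3 + 1/2*a_S4 + 1/12*a_S5
  a_S4 = 1/12*a_S0 + 1/6*a_S1 + 5/12*a_S2 + 1/12*a_S3 + 1/6*a_S4 + 1/12*a_S5

Substituting a_S0 = 1 and a_S5 = 0, rearrange to (I - Q) a = r where r[i] = P(i -> S0):
  [11/12, -1/12, -1/6, 0] . (a_S1, a_S2, a_S3, a_S4) = 1/3
  [-1/4, 11/12, -1/3, -1/6] . (a_S1, a_S2, a_S3, a_S4) = 1/6
  [-1/12, -1/6, 11/12, -1/2] . (a_S1, a_S2, a_S3, a_S4) = 1/12
  [-1/6, -5/12, -1/12, 5/6] . (a_S1, a_S2, a_S3, a_S4) = 1/12

Solving yields:
  a_S1 = 1039/1976
  a_S2 = 1263/1976
  a_S3 = 87/152
  a_S4 = 575/988

Starting state is S3, so the absorption probability is a_S3 = 87/152.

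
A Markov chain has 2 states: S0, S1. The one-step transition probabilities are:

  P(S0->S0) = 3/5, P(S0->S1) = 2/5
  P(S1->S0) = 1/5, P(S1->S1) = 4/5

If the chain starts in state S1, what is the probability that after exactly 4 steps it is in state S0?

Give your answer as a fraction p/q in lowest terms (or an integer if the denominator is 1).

Answer: 203/625

Derivation:
Computing P^4 by repeated multiplication:
P^1 =
  S0: [3/5, 2/5]
  S1: [1/5, 4/5]
P^2 =
  S0: [11/25, 14/25]
  S1: [7/25, 18/25]
P^3 =
  S0: [47/125, 78/125]
  S1: [39/125, 86/125]
P^4 =
  S0: [219/625, 406/625]
  S1: [203/625, 422/625]

(P^4)[S1 -> S0] = 203/625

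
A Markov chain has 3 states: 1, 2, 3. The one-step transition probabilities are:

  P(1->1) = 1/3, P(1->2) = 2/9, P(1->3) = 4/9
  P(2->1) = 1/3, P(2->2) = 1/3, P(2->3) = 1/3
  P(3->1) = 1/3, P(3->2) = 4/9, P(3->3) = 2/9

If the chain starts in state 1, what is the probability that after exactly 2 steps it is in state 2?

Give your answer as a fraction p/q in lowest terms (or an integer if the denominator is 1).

Answer: 28/81

Derivation:
Computing P^2 by repeated multiplication:
P^1 =
  1: [1/3, 2/9, 4/9]
  2: [1/3, 1/3, 1/3]
  3: [1/3, 4/9, 2/9]
P^2 =
  1: [1/3, 28/81, 26/81]
  2: [1/3, 1/3, 1/3]
  3: [1/3, 26/81, 28/81]

(P^2)[1 -> 2] = 28/81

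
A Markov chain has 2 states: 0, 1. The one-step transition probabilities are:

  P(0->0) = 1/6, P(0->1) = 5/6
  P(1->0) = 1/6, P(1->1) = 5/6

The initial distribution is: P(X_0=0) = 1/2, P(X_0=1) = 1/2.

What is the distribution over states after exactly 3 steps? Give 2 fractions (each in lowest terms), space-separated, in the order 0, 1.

Propagating the distribution step by step (d_{t+1} = d_t * P):
d_0 = (0=1/2, 1=1/2)
  d_1[0] = 1/2*1/6 + 1/2*1/6 = 1/6
  d_1[1] = 1/2*5/6 + 1/2*5/6 = 5/6
d_1 = (0=1/6, 1=5/6)
  d_2[0] = 1/6*1/6 + 5/6*1/6 = 1/6
  d_2[1] = 1/6*5/6 + 5/6*5/6 = 5/6
d_2 = (0=1/6, 1=5/6)
  d_3[0] = 1/6*1/6 + 5/6*1/6 = 1/6
  d_3[1] = 1/6*5/6 + 5/6*5/6 = 5/6
d_3 = (0=1/6, 1=5/6)

Answer: 1/6 5/6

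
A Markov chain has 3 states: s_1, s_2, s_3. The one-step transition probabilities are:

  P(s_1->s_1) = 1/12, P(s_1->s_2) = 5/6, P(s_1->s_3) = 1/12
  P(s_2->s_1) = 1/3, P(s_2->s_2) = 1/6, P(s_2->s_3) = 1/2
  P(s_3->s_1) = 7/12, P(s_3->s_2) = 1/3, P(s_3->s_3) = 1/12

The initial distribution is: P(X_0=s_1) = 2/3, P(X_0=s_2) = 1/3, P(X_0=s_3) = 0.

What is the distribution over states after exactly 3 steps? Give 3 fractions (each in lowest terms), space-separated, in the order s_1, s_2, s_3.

Answer: 143/432 589/1296 139/648

Derivation:
Propagating the distribution step by step (d_{t+1} = d_t * P):
d_0 = (s_1=2/3, s_2=1/3, s_3=0)
  d_1[s_1] = 2/3*1/12 + 1/3*1/3 + 0*7/12 = 1/6
  d_1[s_2] = 2/3*5/6 + 1/3*1/6 + 0*1/3 = 11/18
  d_1[s_3] = 2/3*1/12 + 1/3*1/2 + 0*1/12 = 2/9
d_1 = (s_1=1/6, s_2=11/18, s_3=2/9)
  d_2[s_1] = 1/6*1/12 + 11/18*1/3 + 2/9*7/12 = 25/72
  d_2[s_2] = 1/6*5/6 + 11/18*1/6 + 2/9*1/3 = 17/54
  d_2[s_3] = 1/6*1/12 + 11/18*1/2 + 2/9*1/12 = 73/216
d_2 = (s_1=25/72, s_2=17/54, s_3=73/216)
  d_3[s_1] = 25/72*1/12 + 17/54*1/3 + 73/216*7/12 = 143/432
  d_3[s_2] = 25/72*5/6 + 17/54*1/6 + 73/216*1/3 = 589/1296
  d_3[s_3] = 25/72*1/12 + 17/54*1/2 + 73/216*1/12 = 139/648
d_3 = (s_1=143/432, s_2=589/1296, s_3=139/648)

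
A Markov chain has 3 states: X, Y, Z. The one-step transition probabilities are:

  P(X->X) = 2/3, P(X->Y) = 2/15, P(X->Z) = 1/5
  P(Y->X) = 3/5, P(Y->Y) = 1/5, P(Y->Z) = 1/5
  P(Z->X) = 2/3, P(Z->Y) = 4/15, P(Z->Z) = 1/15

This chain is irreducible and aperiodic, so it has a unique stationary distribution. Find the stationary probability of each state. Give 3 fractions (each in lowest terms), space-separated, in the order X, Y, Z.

Answer: 78/119 20/119 3/17

Derivation:
The stationary distribution satisfies pi = pi * P, i.e.:
  pi_X = 2/3*pi_X + 3/5*pi_Y + 2/3*pi_Z
  pi_Y = 2/15*pi_X + 1/5*pi_Y + 4/15*pi_Z
  pi_Z = 1/5*pi_X + 1/5*pi_Y + 1/15*pi_Z
with normalization: pi_X + pi_Y + pi_Z = 1.

Using the first 2 balance equations plus normalization, the linear system A*pi = b is:
  [-1/3, 3/5, 2/3] . pi = 0
  [2/15, -4/5, 4/15] . pi = 0
  [1, 1, 1] . pi = 1

Solving yields:
  pi_X = 78/119
  pi_Y = 20/119
  pi_Z = 3/17

Verification (pi * P):
  78/119*2/3 + 20/119*3/5 + 3/17*2/3 = 78/119 = pi_X  (ok)
  78/119*2/15 + 20/119*1/5 + 3/17*4/15 = 20/119 = pi_Y  (ok)
  78/119*1/5 + 20/119*1/5 + 3/17*1/15 = 3/17 = pi_Z  (ok)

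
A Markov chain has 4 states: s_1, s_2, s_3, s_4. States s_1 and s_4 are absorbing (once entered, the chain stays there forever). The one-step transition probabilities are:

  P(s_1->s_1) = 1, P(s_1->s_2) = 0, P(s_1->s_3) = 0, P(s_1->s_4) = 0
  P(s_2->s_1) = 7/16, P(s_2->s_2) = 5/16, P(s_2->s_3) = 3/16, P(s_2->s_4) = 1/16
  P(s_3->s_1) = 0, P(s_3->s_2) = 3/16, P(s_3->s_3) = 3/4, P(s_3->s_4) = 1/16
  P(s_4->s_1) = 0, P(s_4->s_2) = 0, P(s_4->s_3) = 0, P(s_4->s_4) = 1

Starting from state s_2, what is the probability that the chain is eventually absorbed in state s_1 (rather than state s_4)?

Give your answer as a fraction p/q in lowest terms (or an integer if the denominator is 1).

Let a_i = P(absorbed in s_1 | start in state i).
Boundary conditions: a_s_1 = 1, a_s_4 = 0.
For each transient state i, a_i = sum_j P(i->j) * a_j:
  a_s_2 = 7/16*a_s_1 + 5/16*a_s_2 + 3/16*a_s_3 + 1/16*a_s_4
  a_s_3 = 0*a_s_1 + 3/16*a_s_2 + 3/4*a_s_3 + 1/16*a_s_4

Substituting a_s_1 = 1 and a_s_4 = 0, rearrange to (I - Q) a = r where r[i] = P(i -> s_1):
  [11/16, -3/16] . (a_s_2, a_s_3) = 7/16
  [-3/16, 1/4] . (a_s_2, a_s_3) = 0

Solving yields:
  a_s_2 = 4/5
  a_s_3 = 3/5

Starting state is s_2, so the absorption probability is a_s_2 = 4/5.

Answer: 4/5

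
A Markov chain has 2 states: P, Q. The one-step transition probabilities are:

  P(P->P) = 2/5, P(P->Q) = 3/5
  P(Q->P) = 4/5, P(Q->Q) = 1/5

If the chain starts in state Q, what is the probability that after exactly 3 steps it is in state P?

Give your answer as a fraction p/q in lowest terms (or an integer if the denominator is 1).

Computing P^3 by repeated multiplication:
P^1 =
  P: [2/5, 3/5]
  Q: [4/5, 1/5]
P^2 =
  P: [16/25, 9/25]
  Q: [12/25, 13/25]
P^3 =
  P: [68/125, 57/125]
  Q: [76/125, 49/125]

(P^3)[Q -> P] = 76/125

Answer: 76/125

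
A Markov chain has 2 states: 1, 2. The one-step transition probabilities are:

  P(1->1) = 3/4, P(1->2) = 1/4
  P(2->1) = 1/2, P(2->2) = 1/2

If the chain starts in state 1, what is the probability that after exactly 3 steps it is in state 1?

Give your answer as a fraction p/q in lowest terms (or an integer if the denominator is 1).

Answer: 43/64

Derivation:
Computing P^3 by repeated multiplication:
P^1 =
  1: [3/4, 1/4]
  2: [1/2, 1/2]
P^2 =
  1: [11/16, 5/16]
  2: [5/8, 3/8]
P^3 =
  1: [43/64, 21/64]
  2: [21/32, 11/32]

(P^3)[1 -> 1] = 43/64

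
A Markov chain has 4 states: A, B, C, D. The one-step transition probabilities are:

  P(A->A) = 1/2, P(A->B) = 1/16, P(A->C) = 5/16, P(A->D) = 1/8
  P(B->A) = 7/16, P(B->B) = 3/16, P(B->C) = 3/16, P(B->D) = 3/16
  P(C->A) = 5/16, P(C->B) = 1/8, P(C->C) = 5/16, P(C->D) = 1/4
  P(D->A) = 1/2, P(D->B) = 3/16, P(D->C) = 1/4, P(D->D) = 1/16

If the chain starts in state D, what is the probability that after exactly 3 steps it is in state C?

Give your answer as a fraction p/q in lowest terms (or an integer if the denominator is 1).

Answer: 591/2048

Derivation:
Computing P^3 by repeated multiplication:
P^1 =
  A: [1/2, 1/16, 5/16, 1/8]
  B: [7/16, 3/16, 3/16, 3/16]
  C: [5/16, 1/8, 5/16, 1/4]
  D: [1/2, 3/16, 1/4, 1/16]
P^2 =
  A: [7/16, 27/256, 19/64, 41/256]
  B: [29/64, 31/256, 71/256, 19/128]
  C: [111/256, 33/256, 9/32, 5/32]
  D: [113/256, 7/64, 73/256, 21/128]
P^3 =
  A: [1793/4096, 117/1024, 1185/4096, 325/2048]
  B: [451/1024, 465/4096, 295/1024, 647/4096]
  C: [1799/4096, 237/2048, 587/2048, 649/4096]
  D: [1801/4096, 469/4096, 591/2048, 161/1024]

(P^3)[D -> C] = 591/2048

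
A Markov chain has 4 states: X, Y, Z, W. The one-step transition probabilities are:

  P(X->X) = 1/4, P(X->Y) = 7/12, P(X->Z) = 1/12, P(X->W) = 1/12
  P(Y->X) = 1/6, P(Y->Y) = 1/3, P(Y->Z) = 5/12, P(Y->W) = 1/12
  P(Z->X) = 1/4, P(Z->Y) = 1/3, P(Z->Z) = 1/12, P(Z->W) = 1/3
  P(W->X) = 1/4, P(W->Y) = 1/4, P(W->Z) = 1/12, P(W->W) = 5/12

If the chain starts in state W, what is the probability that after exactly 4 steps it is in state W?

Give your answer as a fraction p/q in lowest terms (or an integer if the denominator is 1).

Computing P^4 by repeated multiplication:
P^1 =
  X: [1/4, 7/12, 1/12, 1/12]
  Y: [1/6, 1/3, 5/12, 1/12]
  Z: [1/4, 1/3, 1/12, 1/3]
  W: [1/4, 1/4, 1/12, 5/12]
P^2 =
  X: [29/144, 7/18, 5/18, 19/144]
  Y: [2/9, 53/144, 7/36, 31/144]
  Z: [2/9, 53/144, 7/36, 31/144]
  W: [11/48, 13/36, 1/6, 35/144]
P^3 =
  X: [47/216, 161/432, 23/108, 85/432]
  Y: [379/1728, 641/1728, 89/432, 11/54]
  Z: [379/1728, 641/1728, 89/432, 11/54]
  W: [95/432, 10/27, 11/54, 89/432]
P^4 =
  X: [1135/5184, 1925/5184, 269/1296, 131/648]
  Y: [4543/20736, 7697/20736, 1073/5184, 1051/5184]
  Z: [4543/20736, 7697/20736, 1073/5184, 1051/5184]
  W: [71/324, 481/1296, 67/324, 263/1296]

(P^4)[W -> W] = 263/1296

Answer: 263/1296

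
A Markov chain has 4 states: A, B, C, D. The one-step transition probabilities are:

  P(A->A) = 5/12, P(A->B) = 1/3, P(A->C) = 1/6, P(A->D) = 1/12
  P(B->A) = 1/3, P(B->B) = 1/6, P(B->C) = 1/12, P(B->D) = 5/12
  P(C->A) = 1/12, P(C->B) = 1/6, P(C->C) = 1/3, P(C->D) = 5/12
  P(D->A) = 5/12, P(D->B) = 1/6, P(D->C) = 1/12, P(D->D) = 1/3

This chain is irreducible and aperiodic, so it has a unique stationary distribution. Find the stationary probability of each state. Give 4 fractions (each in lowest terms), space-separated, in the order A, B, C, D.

The stationary distribution satisfies pi = pi * P, i.e.:
  pi_A = 5/12*pi_A + 1/3*pi_B + 1/12*pi_C + 5/12*pi_D
  pi_B = 1/3*pi_A + 1/6*pi_B + 1/6*pi_C + 1/6*pi_D
  pi_C = 1/6*pi_A + 1/12*pi_B + 1/3*pi_C + 1/12*pi_D
  pi_D = 1/12*pi_A + 5/12*pi_B + 5/12*pi_C + 1/3*pi_D
with normalization: pi_A + pi_B + pi_C + pi_D = 1.

Using the first 3 balance equations plus normalization, the linear system A*pi = b is:
  [-7/12, 1/3, 1/12, 5/12] . pi = 0
  [1/3, -5/6, 1/6, 1/6] . pi = 0
  [1/6, 1/12, -2/3, 1/12] . pi = 0
  [1, 1, 1, 1] . pi = 1

Solving yields:
  pi_A = 79/227
  pi_B = 51/227
  pi_C = 34/227
  pi_D = 63/227

Verification (pi * P):
  79/227*5/12 + 51/227*1/3 + 34/227*1/12 + 63/227*5/12 = 79/227 = pi_A  (ok)
  79/227*1/3 + 51/227*1/6 + 34/227*1/6 + 63/227*1/6 = 51/227 = pi_B  (ok)
  79/227*1/6 + 51/227*1/12 + 34/227*1/3 + 63/227*1/12 = 34/227 = pi_C  (ok)
  79/227*1/12 + 51/227*5/12 + 34/227*5/12 + 63/227*1/3 = 63/227 = pi_D  (ok)

Answer: 79/227 51/227 34/227 63/227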